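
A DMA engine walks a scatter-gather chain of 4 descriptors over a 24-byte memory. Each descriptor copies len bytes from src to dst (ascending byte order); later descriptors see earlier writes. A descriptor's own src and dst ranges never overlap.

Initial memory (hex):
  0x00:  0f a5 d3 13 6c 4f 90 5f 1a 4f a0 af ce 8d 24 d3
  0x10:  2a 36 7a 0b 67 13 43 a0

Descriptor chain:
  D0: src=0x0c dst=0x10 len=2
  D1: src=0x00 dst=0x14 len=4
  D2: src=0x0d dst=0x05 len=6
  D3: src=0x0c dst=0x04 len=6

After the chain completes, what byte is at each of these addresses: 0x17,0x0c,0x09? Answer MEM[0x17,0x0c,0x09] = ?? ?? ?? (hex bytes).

  after D0: wrote 2B at 0x10 = ce8d
  after D1: wrote 4B at 0x14 = 0fa5d313
  after D2: wrote 6B at 0x05 = 8d24d3ce8d7a
  after D3: wrote 6B at 0x04 = ce8d24d3ce8d
query mem[0x17]=0x13, mem[0x0c]=0xce, mem[0x09]=0x8d

MEM[0x17,0x0c,0x09] = 13 ce 8d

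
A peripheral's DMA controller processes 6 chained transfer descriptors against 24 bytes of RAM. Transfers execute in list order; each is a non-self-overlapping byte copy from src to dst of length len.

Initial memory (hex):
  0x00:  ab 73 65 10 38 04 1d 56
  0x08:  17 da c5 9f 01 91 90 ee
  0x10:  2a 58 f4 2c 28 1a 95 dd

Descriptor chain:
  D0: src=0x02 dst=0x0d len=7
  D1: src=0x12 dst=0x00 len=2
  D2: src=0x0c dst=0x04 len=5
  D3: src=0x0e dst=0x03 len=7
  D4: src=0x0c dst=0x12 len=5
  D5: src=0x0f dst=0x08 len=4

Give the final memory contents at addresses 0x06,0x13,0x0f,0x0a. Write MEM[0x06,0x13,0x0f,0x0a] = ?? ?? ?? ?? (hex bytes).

MEM[0x06,0x13,0x0f,0x0a] = 1d 65 38 1d

#0 dst[0x0d+7] := {0x65,0x10,0x38,0x04,0x1d,0x56,0x17}
#1 dst[0x00+2] := {0x56,0x17}
#2 dst[0x04+5] := {0x01,0x65,0x10,0x38,0x04}
#3 dst[0x03+7] := {0x10,0x38,0x04,0x1d,0x56,0x17,0x28}
#4 dst[0x12+5] := {0x01,0x65,0x10,0x38,0x04}
#5 dst[0x08+4] := {0x38,0x04,0x1d,0x01}
query mem[0x06]=0x1d, mem[0x13]=0x65, mem[0x0f]=0x38, mem[0x0a]=0x1d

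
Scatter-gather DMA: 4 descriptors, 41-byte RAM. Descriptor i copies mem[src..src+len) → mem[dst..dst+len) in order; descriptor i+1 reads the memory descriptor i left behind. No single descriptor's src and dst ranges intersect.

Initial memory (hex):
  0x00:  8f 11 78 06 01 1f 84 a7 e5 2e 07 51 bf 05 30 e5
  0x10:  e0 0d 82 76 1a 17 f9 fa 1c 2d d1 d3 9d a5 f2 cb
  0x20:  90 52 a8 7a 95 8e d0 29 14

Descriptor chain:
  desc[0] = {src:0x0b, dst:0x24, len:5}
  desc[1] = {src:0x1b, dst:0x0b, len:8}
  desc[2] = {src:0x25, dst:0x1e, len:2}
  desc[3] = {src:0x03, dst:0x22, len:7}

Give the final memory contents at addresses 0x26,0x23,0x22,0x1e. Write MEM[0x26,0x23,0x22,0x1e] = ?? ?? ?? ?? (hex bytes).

MEM[0x26,0x23,0x22,0x1e] = a7 01 06 bf

D0: mem[0x24..0x28] <- [51 bf 05 30 e5]
D1: mem[0x0b..0x12] <- [d3 9d a5 f2 cb 90 52 a8]
D2: mem[0x1e..0x1f] <- [bf 05]
D3: mem[0x22..0x28] <- [06 01 1f 84 a7 e5 2e]
query mem[0x26]=0xa7, mem[0x23]=0x01, mem[0x22]=0x06, mem[0x1e]=0xbf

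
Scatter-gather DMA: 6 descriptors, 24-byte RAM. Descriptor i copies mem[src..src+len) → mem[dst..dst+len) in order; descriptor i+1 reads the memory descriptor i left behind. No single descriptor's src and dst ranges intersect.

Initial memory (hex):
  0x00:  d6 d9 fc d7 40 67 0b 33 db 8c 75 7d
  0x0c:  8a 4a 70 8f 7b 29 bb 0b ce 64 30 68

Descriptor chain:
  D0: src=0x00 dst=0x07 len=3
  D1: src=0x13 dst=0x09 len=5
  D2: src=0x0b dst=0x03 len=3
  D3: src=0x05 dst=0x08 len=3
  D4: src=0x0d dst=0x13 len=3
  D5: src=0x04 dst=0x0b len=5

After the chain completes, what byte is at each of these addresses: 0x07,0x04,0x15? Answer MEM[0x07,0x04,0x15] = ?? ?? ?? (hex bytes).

#0 dst[0x07+3] := {0xd6,0xd9,0xfc}
#1 dst[0x09+5] := {0x0b,0xce,0x64,0x30,0x68}
#2 dst[0x03+3] := {0x64,0x30,0x68}
#3 dst[0x08+3] := {0x68,0x0b,0xd6}
#4 dst[0x13+3] := {0x68,0x70,0x8f}
#5 dst[0x0b+5] := {0x30,0x68,0x0b,0xd6,0x68}
query mem[0x07]=0xd6, mem[0x04]=0x30, mem[0x15]=0x8f

MEM[0x07,0x04,0x15] = d6 30 8f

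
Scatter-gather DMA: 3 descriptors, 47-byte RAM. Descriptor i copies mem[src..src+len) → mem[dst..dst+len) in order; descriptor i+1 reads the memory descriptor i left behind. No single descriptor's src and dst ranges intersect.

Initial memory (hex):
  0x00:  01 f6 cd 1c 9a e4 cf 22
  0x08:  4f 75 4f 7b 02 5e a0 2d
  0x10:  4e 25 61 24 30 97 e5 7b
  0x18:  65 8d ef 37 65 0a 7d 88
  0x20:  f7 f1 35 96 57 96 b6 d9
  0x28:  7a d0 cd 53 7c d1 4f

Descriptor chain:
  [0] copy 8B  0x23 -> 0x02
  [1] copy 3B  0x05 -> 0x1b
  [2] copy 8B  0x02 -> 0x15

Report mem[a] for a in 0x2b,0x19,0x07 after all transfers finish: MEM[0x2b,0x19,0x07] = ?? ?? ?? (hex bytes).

  after D0: wrote 8B at 0x02 = 965796b6d97ad0cd
  after D1: wrote 3B at 0x1b = b6d97a
  after D2: wrote 8B at 0x15 = 965796b6d97ad0cd
query mem[0x2b]=0x53, mem[0x19]=0xd9, mem[0x07]=0x7a

MEM[0x2b,0x19,0x07] = 53 d9 7a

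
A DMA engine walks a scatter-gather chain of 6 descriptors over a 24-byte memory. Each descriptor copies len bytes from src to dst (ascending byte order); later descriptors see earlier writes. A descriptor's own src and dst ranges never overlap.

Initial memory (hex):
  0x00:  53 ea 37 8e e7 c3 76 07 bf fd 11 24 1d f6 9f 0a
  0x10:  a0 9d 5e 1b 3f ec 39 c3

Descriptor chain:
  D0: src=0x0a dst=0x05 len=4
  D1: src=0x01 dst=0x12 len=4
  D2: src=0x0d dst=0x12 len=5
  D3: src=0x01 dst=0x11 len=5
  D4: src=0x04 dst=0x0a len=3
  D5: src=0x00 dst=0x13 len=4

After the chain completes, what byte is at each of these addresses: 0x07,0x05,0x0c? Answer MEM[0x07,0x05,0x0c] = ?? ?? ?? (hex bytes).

MEM[0x07,0x05,0x0c] = 1d 11 24

  after D0: wrote 4B at 0x05 = 11241df6
  after D1: wrote 4B at 0x12 = ea378ee7
  after D2: wrote 5B at 0x12 = f69f0aa09d
  after D3: wrote 5B at 0x11 = ea378ee711
  after D4: wrote 3B at 0x0a = e71124
  after D5: wrote 4B at 0x13 = 53ea378e
query mem[0x07]=0x1d, mem[0x05]=0x11, mem[0x0c]=0x24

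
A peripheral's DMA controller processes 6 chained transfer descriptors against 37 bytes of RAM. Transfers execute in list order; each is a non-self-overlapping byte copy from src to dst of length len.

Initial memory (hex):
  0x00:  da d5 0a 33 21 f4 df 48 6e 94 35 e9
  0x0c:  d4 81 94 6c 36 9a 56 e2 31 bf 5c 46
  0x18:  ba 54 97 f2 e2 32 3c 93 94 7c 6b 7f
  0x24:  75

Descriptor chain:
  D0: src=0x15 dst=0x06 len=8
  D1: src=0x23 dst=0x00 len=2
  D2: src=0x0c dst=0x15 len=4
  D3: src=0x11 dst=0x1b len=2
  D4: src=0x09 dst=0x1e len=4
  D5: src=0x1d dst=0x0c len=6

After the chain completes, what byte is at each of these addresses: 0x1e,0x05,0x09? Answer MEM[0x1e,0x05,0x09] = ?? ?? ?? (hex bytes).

MEM[0x1e,0x05,0x09] = ba f4 ba

D0: mem[0x06..0x0d] <- [bf 5c 46 ba 54 97 f2 e2]
D1: mem[0x00..0x01] <- [7f 75]
D2: mem[0x15..0x18] <- [f2 e2 94 6c]
D3: mem[0x1b..0x1c] <- [9a 56]
D4: mem[0x1e..0x21] <- [ba 54 97 f2]
D5: mem[0x0c..0x11] <- [32 ba 54 97 f2 6b]
query mem[0x1e]=0xba, mem[0x05]=0xf4, mem[0x09]=0xba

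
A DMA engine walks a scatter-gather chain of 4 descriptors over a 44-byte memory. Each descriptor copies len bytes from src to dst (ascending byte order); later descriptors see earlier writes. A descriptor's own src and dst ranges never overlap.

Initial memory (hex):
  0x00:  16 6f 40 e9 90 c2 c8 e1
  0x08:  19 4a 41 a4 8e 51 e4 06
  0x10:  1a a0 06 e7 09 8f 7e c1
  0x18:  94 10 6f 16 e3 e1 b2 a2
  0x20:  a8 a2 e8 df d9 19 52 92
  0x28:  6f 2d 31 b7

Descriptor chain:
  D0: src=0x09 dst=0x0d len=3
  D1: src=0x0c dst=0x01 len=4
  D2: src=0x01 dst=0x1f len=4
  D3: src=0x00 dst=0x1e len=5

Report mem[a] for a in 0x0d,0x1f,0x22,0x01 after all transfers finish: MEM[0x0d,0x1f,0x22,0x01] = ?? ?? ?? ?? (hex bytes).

MEM[0x0d,0x1f,0x22,0x01] = 4a 8e a4 8e

#0 dst[0x0d+3] := {0x4a,0x41,0xa4}
#1 dst[0x01+4] := {0x8e,0x4a,0x41,0xa4}
#2 dst[0x1f+4] := {0x8e,0x4a,0x41,0xa4}
#3 dst[0x1e+5] := {0x16,0x8e,0x4a,0x41,0xa4}
query mem[0x0d]=0x4a, mem[0x1f]=0x8e, mem[0x22]=0xa4, mem[0x01]=0x8e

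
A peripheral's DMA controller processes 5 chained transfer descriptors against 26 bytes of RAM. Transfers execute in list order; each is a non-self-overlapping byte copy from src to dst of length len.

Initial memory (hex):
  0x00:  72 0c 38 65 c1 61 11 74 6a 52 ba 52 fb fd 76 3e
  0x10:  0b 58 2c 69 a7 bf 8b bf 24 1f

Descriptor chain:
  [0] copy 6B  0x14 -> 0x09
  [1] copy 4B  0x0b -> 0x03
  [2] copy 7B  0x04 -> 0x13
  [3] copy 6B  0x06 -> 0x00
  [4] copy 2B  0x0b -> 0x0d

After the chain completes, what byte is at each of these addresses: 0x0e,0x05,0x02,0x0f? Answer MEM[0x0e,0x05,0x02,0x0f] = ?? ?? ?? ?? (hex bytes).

MEM[0x0e,0x05,0x02,0x0f] = bf 8b 6a 3e

  after D0: wrote 6B at 0x09 = a7bf8bbf241f
  after D1: wrote 4B at 0x03 = 8bbf241f
  after D2: wrote 7B at 0x13 = bf241f746aa7bf
  after D3: wrote 6B at 0x00 = 1f746aa7bf8b
  after D4: wrote 2B at 0x0d = 8bbf
query mem[0x0e]=0xbf, mem[0x05]=0x8b, mem[0x02]=0x6a, mem[0x0f]=0x3e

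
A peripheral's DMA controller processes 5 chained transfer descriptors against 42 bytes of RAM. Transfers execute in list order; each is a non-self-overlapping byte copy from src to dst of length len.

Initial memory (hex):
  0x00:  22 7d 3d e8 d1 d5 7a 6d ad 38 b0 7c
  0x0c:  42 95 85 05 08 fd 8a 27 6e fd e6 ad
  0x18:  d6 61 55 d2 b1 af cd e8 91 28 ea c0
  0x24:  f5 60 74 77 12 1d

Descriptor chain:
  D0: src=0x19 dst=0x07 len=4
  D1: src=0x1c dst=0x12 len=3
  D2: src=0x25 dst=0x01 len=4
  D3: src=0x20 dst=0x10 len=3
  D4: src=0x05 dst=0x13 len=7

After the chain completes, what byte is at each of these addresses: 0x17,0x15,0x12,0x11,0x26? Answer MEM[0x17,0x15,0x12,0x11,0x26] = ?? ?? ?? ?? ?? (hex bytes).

#0 dst[0x07+4] := {0x61,0x55,0xd2,0xb1}
#1 dst[0x12+3] := {0xb1,0xaf,0xcd}
#2 dst[0x01+4] := {0x60,0x74,0x77,0x12}
#3 dst[0x10+3] := {0x91,0x28,0xea}
#4 dst[0x13+7] := {0xd5,0x7a,0x61,0x55,0xd2,0xb1,0x7c}
query mem[0x17]=0xd2, mem[0x15]=0x61, mem[0x12]=0xea, mem[0x11]=0x28, mem[0x26]=0x74

MEM[0x17,0x15,0x12,0x11,0x26] = d2 61 ea 28 74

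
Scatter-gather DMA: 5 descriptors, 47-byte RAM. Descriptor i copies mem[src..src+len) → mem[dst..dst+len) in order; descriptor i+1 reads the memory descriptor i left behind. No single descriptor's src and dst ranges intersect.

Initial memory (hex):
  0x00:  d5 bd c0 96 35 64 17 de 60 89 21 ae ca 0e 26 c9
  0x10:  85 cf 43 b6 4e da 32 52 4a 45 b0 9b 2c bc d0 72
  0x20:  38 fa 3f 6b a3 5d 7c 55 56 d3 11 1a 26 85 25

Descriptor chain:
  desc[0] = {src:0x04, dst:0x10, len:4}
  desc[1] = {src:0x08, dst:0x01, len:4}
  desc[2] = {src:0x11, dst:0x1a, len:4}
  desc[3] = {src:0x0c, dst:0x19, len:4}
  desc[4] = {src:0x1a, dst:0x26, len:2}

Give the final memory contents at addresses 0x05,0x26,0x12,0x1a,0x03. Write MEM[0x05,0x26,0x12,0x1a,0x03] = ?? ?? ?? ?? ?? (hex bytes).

  after D0: wrote 4B at 0x10 = 356417de
  after D1: wrote 4B at 0x01 = 608921ae
  after D2: wrote 4B at 0x1a = 6417de4e
  after D3: wrote 4B at 0x19 = ca0e26c9
  after D4: wrote 2B at 0x26 = 0e26
query mem[0x05]=0x64, mem[0x26]=0x0e, mem[0x12]=0x17, mem[0x1a]=0x0e, mem[0x03]=0x21

MEM[0x05,0x26,0x12,0x1a,0x03] = 64 0e 17 0e 21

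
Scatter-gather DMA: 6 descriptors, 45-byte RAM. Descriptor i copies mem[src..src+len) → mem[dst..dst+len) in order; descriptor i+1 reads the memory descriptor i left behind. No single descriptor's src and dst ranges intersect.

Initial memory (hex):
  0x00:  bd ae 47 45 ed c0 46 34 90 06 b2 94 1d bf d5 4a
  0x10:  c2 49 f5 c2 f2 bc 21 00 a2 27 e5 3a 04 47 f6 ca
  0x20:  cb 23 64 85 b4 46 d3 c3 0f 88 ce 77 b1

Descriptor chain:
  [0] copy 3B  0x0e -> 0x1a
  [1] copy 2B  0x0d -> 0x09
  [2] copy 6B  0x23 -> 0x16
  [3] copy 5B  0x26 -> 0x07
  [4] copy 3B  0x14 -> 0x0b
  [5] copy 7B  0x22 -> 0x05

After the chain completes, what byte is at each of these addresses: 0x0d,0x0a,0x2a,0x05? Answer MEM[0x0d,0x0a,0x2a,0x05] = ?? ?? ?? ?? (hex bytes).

MEM[0x0d,0x0a,0x2a,0x05] = 85 c3 ce 64

  after D0: wrote 3B at 0x1a = d54ac2
  after D1: wrote 2B at 0x09 = bfd5
  after D2: wrote 6B at 0x16 = 85b446d3c30f
  after D3: wrote 5B at 0x07 = d3c30f88ce
  after D4: wrote 3B at 0x0b = f2bc85
  after D5: wrote 7B at 0x05 = 6485b446d3c30f
query mem[0x0d]=0x85, mem[0x0a]=0xc3, mem[0x2a]=0xce, mem[0x05]=0x64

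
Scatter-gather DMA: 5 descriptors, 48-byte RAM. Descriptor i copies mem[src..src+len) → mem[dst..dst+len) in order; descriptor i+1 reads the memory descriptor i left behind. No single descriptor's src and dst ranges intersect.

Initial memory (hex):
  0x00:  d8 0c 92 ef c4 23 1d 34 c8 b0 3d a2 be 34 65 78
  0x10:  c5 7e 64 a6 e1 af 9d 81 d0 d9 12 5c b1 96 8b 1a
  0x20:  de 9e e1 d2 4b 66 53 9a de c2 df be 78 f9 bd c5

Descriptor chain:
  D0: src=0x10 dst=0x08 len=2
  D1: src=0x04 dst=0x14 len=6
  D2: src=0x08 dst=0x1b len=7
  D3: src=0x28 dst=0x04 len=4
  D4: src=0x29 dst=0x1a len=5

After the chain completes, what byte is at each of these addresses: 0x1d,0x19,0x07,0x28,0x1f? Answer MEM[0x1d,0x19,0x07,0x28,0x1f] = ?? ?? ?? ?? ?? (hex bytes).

  after D0: wrote 2B at 0x08 = c57e
  after D1: wrote 6B at 0x14 = c4231d34c57e
  after D2: wrote 7B at 0x1b = c57e3da2be3465
  after D3: wrote 4B at 0x04 = dec2dfbe
  after D4: wrote 5B at 0x1a = c2dfbe78f9
query mem[0x1d]=0x78, mem[0x19]=0x7e, mem[0x07]=0xbe, mem[0x28]=0xde, mem[0x1f]=0xbe

MEM[0x1d,0x19,0x07,0x28,0x1f] = 78 7e be de be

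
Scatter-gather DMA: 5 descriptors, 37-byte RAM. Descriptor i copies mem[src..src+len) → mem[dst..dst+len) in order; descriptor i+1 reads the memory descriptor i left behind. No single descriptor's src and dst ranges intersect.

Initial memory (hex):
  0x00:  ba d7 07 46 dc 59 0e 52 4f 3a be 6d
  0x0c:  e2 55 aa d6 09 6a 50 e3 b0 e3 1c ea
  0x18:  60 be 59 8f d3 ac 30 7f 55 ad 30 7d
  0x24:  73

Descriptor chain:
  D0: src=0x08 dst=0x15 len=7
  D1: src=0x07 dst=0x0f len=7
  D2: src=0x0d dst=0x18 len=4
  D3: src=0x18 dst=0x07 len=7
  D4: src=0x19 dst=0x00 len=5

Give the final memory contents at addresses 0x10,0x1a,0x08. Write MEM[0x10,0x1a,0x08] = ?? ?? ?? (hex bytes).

D0: mem[0x15..0x1b] <- [4f 3a be 6d e2 55 aa]
D1: mem[0x0f..0x15] <- [52 4f 3a be 6d e2 55]
D2: mem[0x18..0x1b] <- [55 aa 52 4f]
D3: mem[0x07..0x0d] <- [55 aa 52 4f d3 ac 30]
D4: mem[0x00..0x04] <- [aa 52 4f d3 ac]
query mem[0x10]=0x4f, mem[0x1a]=0x52, mem[0x08]=0xaa

MEM[0x10,0x1a,0x08] = 4f 52 aa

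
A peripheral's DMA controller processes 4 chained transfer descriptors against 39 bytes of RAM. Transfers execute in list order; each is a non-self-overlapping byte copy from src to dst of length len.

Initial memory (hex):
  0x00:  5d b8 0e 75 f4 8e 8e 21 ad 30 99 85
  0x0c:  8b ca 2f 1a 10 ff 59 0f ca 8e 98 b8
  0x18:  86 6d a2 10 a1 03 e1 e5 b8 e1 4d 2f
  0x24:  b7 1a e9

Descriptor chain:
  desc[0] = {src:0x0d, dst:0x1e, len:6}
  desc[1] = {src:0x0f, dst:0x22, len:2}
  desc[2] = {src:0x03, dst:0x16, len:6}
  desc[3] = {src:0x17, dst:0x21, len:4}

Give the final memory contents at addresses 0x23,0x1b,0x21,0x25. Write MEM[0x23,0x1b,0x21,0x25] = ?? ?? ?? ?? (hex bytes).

MEM[0x23,0x1b,0x21,0x25] = 8e ad f4 1a

[0] 0x0d->0x1e len=6 : ca 2f 1a 10 ff 59
[1] 0x0f->0x22 len=2 : 1a 10
[2] 0x03->0x16 len=6 : 75 f4 8e 8e 21 ad
[3] 0x17->0x21 len=4 : f4 8e 8e 21
query mem[0x23]=0x8e, mem[0x1b]=0xad, mem[0x21]=0xf4, mem[0x25]=0x1a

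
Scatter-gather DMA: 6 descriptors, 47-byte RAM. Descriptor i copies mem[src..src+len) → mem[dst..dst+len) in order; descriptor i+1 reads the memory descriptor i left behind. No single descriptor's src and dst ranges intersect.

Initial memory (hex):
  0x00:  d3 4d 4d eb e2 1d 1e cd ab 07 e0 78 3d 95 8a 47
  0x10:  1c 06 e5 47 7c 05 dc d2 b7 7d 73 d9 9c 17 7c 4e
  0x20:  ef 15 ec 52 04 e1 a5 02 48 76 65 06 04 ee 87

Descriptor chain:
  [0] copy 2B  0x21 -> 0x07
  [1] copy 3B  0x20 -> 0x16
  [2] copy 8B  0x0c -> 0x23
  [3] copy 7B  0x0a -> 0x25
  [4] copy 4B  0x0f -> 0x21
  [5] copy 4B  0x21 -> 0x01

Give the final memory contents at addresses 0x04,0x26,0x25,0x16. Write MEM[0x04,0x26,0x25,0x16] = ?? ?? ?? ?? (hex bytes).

MEM[0x04,0x26,0x25,0x16] = e5 78 e0 ef

  after D0: wrote 2B at 0x07 = 15ec
  after D1: wrote 3B at 0x16 = ef15ec
  after D2: wrote 8B at 0x23 = 3d958a471c06e547
  after D3: wrote 7B at 0x25 = e0783d958a471c
  after D4: wrote 4B at 0x21 = 471c06e5
  after D5: wrote 4B at 0x01 = 471c06e5
query mem[0x04]=0xe5, mem[0x26]=0x78, mem[0x25]=0xe0, mem[0x16]=0xef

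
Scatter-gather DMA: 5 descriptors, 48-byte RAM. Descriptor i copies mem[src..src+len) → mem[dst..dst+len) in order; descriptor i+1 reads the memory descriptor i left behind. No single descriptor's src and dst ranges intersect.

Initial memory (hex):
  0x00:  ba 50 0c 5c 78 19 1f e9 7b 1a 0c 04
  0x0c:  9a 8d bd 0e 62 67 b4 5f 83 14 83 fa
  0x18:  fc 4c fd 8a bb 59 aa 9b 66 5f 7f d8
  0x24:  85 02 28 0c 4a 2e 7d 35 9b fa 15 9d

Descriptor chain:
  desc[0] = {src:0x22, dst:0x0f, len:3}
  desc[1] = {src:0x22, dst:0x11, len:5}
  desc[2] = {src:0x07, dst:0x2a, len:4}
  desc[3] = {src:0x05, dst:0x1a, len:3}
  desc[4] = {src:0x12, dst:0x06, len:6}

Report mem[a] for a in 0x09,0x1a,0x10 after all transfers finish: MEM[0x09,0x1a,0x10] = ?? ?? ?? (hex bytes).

MEM[0x09,0x1a,0x10] = 28 19 d8

D0: mem[0x0f..0x11] <- [7f d8 85]
D1: mem[0x11..0x15] <- [7f d8 85 02 28]
D2: mem[0x2a..0x2d] <- [e9 7b 1a 0c]
D3: mem[0x1a..0x1c] <- [19 1f e9]
D4: mem[0x06..0x0b] <- [d8 85 02 28 83 fa]
query mem[0x09]=0x28, mem[0x1a]=0x19, mem[0x10]=0xd8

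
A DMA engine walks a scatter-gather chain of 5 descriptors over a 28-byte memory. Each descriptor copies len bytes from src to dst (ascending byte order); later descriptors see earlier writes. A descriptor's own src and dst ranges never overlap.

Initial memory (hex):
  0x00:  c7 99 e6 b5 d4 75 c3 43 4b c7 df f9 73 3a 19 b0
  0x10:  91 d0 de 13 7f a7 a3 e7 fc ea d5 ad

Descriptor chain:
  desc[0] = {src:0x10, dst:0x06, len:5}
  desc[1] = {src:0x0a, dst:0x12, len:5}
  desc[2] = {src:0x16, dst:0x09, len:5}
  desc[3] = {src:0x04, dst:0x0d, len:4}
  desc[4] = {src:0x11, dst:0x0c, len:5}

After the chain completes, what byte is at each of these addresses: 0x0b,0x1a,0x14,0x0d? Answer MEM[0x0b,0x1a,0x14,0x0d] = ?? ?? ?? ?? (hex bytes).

MEM[0x0b,0x1a,0x14,0x0d] = fc d5 73 7f

  after D0: wrote 5B at 0x06 = 91d0de137f
  after D1: wrote 5B at 0x12 = 7ff9733a19
  after D2: wrote 5B at 0x09 = 19e7fcead5
  after D3: wrote 4B at 0x0d = d47591d0
  after D4: wrote 5B at 0x0c = d07ff9733a
query mem[0x0b]=0xfc, mem[0x1a]=0xd5, mem[0x14]=0x73, mem[0x0d]=0x7f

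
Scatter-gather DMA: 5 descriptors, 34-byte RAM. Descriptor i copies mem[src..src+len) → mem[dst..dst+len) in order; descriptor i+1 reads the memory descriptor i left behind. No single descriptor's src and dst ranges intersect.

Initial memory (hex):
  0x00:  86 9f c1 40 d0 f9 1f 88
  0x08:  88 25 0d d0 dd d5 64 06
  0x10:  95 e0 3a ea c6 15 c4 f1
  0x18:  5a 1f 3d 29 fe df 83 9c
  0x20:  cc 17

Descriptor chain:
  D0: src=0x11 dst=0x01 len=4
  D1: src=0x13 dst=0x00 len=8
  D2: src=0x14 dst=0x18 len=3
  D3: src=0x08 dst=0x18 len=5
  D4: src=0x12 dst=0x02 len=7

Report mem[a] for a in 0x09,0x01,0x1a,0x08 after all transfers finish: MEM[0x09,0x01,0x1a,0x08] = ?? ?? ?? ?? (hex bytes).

#0 dst[0x01+4] := {0xe0,0x3a,0xea,0xc6}
#1 dst[0x00+8] := {0xea,0xc6,0x15,0xc4,0xf1,0x5a,0x1f,0x3d}
#2 dst[0x18+3] := {0xc6,0x15,0xc4}
#3 dst[0x18+5] := {0x88,0x25,0x0d,0xd0,0xdd}
#4 dst[0x02+7] := {0x3a,0xea,0xc6,0x15,0xc4,0xf1,0x88}
query mem[0x09]=0x25, mem[0x01]=0xc6, mem[0x1a]=0x0d, mem[0x08]=0x88

MEM[0x09,0x01,0x1a,0x08] = 25 c6 0d 88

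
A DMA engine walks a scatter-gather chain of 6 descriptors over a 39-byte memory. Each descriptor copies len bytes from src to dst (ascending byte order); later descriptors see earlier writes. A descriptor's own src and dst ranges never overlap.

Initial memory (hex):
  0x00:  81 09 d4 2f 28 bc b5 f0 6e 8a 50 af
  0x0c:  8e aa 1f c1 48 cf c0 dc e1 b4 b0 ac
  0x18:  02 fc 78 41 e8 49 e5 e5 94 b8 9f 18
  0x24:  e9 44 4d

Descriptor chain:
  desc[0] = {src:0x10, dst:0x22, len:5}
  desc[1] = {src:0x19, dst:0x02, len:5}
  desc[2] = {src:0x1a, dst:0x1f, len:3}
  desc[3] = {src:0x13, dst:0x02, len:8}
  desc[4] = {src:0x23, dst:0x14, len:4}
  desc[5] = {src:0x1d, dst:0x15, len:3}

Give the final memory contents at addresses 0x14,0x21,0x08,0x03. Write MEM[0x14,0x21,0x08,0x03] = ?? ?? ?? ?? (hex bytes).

D0: mem[0x22..0x26] <- [48 cf c0 dc e1]
D1: mem[0x02..0x06] <- [fc 78 41 e8 49]
D2: mem[0x1f..0x21] <- [78 41 e8]
D3: mem[0x02..0x09] <- [dc e1 b4 b0 ac 02 fc 78]
D4: mem[0x14..0x17] <- [cf c0 dc e1]
D5: mem[0x15..0x17] <- [49 e5 78]
query mem[0x14]=0xcf, mem[0x21]=0xe8, mem[0x08]=0xfc, mem[0x03]=0xe1

MEM[0x14,0x21,0x08,0x03] = cf e8 fc e1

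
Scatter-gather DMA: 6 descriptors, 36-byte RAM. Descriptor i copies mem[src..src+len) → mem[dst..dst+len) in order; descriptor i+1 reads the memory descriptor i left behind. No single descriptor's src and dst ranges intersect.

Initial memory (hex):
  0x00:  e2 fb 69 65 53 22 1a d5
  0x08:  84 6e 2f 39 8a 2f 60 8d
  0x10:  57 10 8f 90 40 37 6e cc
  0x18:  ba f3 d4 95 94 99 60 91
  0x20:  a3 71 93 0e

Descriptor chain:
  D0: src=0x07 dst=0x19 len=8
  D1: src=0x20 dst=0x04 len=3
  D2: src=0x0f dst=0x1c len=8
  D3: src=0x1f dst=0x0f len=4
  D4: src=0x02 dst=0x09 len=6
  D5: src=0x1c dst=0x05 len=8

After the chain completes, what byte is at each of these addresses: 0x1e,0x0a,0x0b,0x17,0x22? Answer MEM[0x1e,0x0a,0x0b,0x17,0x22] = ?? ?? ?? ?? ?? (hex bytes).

MEM[0x1e,0x0a,0x0b,0x17,0x22] = 10 40 37 cc 37

D0: mem[0x19..0x20] <- [d5 84 6e 2f 39 8a 2f 60]
D1: mem[0x04..0x06] <- [60 71 93]
D2: mem[0x1c..0x23] <- [8d 57 10 8f 90 40 37 6e]
D3: mem[0x0f..0x12] <- [8f 90 40 37]
D4: mem[0x09..0x0e] <- [69 65 60 71 93 d5]
D5: mem[0x05..0x0c] <- [8d 57 10 8f 90 40 37 6e]
query mem[0x1e]=0x10, mem[0x0a]=0x40, mem[0x0b]=0x37, mem[0x17]=0xcc, mem[0x22]=0x37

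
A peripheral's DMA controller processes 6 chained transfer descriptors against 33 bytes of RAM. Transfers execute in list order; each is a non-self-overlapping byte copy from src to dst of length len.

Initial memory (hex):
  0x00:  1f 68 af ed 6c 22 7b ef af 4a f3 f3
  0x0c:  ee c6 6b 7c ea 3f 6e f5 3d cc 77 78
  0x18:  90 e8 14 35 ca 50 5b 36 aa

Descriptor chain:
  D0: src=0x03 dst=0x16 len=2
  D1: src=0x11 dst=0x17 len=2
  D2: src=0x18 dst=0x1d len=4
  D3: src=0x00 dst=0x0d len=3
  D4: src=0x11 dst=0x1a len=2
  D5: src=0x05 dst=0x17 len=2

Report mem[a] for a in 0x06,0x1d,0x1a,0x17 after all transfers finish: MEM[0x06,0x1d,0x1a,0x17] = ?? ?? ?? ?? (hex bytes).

D0: mem[0x16..0x17] <- [ed 6c]
D1: mem[0x17..0x18] <- [3f 6e]
D2: mem[0x1d..0x20] <- [6e e8 14 35]
D3: mem[0x0d..0x0f] <- [1f 68 af]
D4: mem[0x1a..0x1b] <- [3f 6e]
D5: mem[0x17..0x18] <- [22 7b]
query mem[0x06]=0x7b, mem[0x1d]=0x6e, mem[0x1a]=0x3f, mem[0x17]=0x22

MEM[0x06,0x1d,0x1a,0x17] = 7b 6e 3f 22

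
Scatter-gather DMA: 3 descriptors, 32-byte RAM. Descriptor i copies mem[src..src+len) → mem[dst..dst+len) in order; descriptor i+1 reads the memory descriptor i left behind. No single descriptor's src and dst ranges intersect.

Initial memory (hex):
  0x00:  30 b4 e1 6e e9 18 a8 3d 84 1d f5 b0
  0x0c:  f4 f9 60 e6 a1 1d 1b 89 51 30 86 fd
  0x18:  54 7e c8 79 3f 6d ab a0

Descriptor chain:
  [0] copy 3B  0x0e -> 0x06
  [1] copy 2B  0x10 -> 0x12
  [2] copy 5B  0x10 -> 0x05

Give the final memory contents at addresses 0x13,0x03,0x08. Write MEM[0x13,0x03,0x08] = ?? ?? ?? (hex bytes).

MEM[0x13,0x03,0x08] = 1d 6e 1d

  after D0: wrote 3B at 0x06 = 60e6a1
  after D1: wrote 2B at 0x12 = a11d
  after D2: wrote 5B at 0x05 = a11da11d51
query mem[0x13]=0x1d, mem[0x03]=0x6e, mem[0x08]=0x1d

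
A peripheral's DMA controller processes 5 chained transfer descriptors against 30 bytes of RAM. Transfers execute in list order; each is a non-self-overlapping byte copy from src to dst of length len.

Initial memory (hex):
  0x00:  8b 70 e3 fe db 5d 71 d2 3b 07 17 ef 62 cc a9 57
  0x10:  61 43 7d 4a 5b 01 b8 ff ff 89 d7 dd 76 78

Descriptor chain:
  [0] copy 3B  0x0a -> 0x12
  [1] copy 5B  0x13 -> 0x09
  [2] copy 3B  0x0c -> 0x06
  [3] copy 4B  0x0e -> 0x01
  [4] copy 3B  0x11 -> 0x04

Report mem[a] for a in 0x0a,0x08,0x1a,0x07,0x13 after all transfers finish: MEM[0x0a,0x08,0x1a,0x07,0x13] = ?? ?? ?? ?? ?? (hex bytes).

[0] 0x0a->0x12 len=3 : 17 ef 62
[1] 0x13->0x09 len=5 : ef 62 01 b8 ff
[2] 0x0c->0x06 len=3 : b8 ff a9
[3] 0x0e->0x01 len=4 : a9 57 61 43
[4] 0x11->0x04 len=3 : 43 17 ef
query mem[0x0a]=0x62, mem[0x08]=0xa9, mem[0x1a]=0xd7, mem[0x07]=0xff, mem[0x13]=0xef

MEM[0x0a,0x08,0x1a,0x07,0x13] = 62 a9 d7 ff ef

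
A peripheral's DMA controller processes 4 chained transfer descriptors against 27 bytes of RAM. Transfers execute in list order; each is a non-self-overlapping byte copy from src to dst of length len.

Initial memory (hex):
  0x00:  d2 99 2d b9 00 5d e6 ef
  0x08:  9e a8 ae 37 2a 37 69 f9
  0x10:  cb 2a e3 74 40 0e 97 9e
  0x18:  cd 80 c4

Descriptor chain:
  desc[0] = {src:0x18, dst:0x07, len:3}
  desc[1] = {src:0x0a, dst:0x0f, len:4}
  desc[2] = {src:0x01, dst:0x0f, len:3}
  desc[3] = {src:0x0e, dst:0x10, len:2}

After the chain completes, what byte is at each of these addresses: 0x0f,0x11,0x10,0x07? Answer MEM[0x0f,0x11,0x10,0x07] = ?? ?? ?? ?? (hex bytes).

[0] 0x18->0x07 len=3 : cd 80 c4
[1] 0x0a->0x0f len=4 : ae 37 2a 37
[2] 0x01->0x0f len=3 : 99 2d b9
[3] 0x0e->0x10 len=2 : 69 99
query mem[0x0f]=0x99, mem[0x11]=0x99, mem[0x10]=0x69, mem[0x07]=0xcd

MEM[0x0f,0x11,0x10,0x07] = 99 99 69 cd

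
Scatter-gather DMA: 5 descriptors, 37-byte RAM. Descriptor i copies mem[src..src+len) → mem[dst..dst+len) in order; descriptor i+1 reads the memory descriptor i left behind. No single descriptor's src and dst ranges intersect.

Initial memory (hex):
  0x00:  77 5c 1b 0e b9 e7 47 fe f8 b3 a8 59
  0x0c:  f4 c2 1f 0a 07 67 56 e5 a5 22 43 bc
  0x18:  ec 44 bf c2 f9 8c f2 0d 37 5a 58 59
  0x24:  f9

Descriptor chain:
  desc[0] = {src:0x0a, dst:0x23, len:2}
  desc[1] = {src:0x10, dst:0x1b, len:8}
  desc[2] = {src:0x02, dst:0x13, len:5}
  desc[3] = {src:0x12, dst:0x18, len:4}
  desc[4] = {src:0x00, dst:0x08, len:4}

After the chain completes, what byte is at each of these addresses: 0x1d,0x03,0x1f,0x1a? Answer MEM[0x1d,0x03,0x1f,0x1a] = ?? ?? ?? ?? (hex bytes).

MEM[0x1d,0x03,0x1f,0x1a] = 56 0e a5 0e

D0: mem[0x23..0x24] <- [a8 59]
D1: mem[0x1b..0x22] <- [07 67 56 e5 a5 22 43 bc]
D2: mem[0x13..0x17] <- [1b 0e b9 e7 47]
D3: mem[0x18..0x1b] <- [56 1b 0e b9]
D4: mem[0x08..0x0b] <- [77 5c 1b 0e]
query mem[0x1d]=0x56, mem[0x03]=0x0e, mem[0x1f]=0xa5, mem[0x1a]=0x0e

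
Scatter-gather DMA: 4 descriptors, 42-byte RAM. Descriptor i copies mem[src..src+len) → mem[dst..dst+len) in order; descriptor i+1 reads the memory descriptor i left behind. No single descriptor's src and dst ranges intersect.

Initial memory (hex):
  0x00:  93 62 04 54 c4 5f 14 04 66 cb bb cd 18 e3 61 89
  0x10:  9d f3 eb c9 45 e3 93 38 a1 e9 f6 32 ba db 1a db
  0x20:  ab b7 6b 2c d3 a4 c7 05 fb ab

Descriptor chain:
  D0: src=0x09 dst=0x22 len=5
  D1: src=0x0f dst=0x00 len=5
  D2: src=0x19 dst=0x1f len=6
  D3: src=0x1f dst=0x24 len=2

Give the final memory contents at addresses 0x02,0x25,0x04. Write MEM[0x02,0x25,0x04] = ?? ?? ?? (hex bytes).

#0 dst[0x22+5] := {0xcb,0xbb,0xcd,0x18,0xe3}
#1 dst[0x00+5] := {0x89,0x9d,0xf3,0xeb,0xc9}
#2 dst[0x1f+6] := {0xe9,0xf6,0x32,0xba,0xdb,0x1a}
#3 dst[0x24+2] := {0xe9,0xf6}
query mem[0x02]=0xf3, mem[0x25]=0xf6, mem[0x04]=0xc9

MEM[0x02,0x25,0x04] = f3 f6 c9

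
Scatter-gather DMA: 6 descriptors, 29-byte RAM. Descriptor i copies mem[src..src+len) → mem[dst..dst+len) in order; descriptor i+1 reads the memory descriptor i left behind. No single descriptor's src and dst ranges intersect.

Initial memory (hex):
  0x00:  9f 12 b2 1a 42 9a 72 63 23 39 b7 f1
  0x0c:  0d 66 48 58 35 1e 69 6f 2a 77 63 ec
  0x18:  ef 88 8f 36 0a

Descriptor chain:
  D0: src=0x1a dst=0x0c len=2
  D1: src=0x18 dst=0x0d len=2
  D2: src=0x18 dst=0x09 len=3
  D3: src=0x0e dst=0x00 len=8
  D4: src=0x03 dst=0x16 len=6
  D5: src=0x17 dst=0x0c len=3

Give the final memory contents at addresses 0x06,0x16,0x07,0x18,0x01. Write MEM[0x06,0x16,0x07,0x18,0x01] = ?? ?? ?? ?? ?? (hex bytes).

MEM[0x06,0x16,0x07,0x18,0x01] = 2a 1e 77 6f 58

[0] 0x1a->0x0c len=2 : 8f 36
[1] 0x18->0x0d len=2 : ef 88
[2] 0x18->0x09 len=3 : ef 88 8f
[3] 0x0e->0x00 len=8 : 88 58 35 1e 69 6f 2a 77
[4] 0x03->0x16 len=6 : 1e 69 6f 2a 77 23
[5] 0x17->0x0c len=3 : 69 6f 2a
query mem[0x06]=0x2a, mem[0x16]=0x1e, mem[0x07]=0x77, mem[0x18]=0x6f, mem[0x01]=0x58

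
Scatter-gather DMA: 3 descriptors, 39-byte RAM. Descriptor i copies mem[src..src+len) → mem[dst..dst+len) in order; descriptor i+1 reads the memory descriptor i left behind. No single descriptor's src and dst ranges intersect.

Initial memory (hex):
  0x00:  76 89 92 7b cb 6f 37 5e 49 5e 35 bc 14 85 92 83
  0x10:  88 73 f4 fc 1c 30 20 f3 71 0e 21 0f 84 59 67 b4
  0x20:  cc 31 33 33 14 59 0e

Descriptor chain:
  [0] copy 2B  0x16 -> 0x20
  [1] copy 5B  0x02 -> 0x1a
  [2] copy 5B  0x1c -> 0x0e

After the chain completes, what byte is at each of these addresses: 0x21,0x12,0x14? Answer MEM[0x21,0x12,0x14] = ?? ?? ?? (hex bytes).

MEM[0x21,0x12,0x14] = f3 20 1c

[0] 0x16->0x20 len=2 : 20 f3
[1] 0x02->0x1a len=5 : 92 7b cb 6f 37
[2] 0x1c->0x0e len=5 : cb 6f 37 b4 20
query mem[0x21]=0xf3, mem[0x12]=0x20, mem[0x14]=0x1c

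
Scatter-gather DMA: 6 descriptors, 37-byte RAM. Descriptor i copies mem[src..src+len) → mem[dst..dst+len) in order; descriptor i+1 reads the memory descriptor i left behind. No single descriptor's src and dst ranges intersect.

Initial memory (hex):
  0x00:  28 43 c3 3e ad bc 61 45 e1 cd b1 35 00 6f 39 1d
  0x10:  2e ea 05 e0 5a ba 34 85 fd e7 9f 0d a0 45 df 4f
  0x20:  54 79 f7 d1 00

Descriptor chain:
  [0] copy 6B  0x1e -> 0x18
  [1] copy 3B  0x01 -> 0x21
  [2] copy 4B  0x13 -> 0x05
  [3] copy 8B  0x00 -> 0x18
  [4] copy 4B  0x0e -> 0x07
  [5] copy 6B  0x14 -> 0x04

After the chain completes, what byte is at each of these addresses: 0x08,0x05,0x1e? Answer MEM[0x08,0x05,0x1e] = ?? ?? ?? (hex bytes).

MEM[0x08,0x05,0x1e] = 28 ba 5a

D0: mem[0x18..0x1d] <- [df 4f 54 79 f7 d1]
D1: mem[0x21..0x23] <- [43 c3 3e]
D2: mem[0x05..0x08] <- [e0 5a ba 34]
D3: mem[0x18..0x1f] <- [28 43 c3 3e ad e0 5a ba]
D4: mem[0x07..0x0a] <- [39 1d 2e ea]
D5: mem[0x04..0x09] <- [5a ba 34 85 28 43]
query mem[0x08]=0x28, mem[0x05]=0xba, mem[0x1e]=0x5a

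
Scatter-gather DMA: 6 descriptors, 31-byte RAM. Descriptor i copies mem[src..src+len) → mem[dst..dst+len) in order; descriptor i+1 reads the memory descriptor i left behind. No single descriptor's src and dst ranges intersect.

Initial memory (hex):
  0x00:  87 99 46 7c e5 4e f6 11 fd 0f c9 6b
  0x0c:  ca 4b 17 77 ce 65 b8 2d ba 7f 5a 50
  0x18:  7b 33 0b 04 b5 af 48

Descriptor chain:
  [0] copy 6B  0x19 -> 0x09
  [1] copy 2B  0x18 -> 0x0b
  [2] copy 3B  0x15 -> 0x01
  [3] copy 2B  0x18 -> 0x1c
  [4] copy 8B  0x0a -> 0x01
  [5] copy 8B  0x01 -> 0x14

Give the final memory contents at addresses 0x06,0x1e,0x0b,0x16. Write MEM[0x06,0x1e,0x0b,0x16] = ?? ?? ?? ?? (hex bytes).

[0] 0x19->0x09 len=6 : 33 0b 04 b5 af 48
[1] 0x18->0x0b len=2 : 7b 33
[2] 0x15->0x01 len=3 : 7f 5a 50
[3] 0x18->0x1c len=2 : 7b 33
[4] 0x0a->0x01 len=8 : 0b 7b 33 af 48 77 ce 65
[5] 0x01->0x14 len=8 : 0b 7b 33 af 48 77 ce 65
query mem[0x06]=0x77, mem[0x1e]=0x48, mem[0x0b]=0x7b, mem[0x16]=0x33

MEM[0x06,0x1e,0x0b,0x16] = 77 48 7b 33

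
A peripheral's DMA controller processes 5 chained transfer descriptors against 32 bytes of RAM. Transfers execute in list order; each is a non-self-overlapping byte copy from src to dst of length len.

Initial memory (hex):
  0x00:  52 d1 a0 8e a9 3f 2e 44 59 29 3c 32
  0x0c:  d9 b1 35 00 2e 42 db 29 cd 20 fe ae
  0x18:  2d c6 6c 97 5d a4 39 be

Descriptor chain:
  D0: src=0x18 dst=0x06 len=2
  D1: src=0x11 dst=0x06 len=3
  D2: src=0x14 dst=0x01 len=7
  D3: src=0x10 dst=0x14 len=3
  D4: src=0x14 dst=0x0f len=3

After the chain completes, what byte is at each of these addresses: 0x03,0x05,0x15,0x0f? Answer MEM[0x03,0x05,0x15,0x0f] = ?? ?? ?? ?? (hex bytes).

[0] 0x18->0x06 len=2 : 2d c6
[1] 0x11->0x06 len=3 : 42 db 29
[2] 0x14->0x01 len=7 : cd 20 fe ae 2d c6 6c
[3] 0x10->0x14 len=3 : 2e 42 db
[4] 0x14->0x0f len=3 : 2e 42 db
query mem[0x03]=0xfe, mem[0x05]=0x2d, mem[0x15]=0x42, mem[0x0f]=0x2e

MEM[0x03,0x05,0x15,0x0f] = fe 2d 42 2e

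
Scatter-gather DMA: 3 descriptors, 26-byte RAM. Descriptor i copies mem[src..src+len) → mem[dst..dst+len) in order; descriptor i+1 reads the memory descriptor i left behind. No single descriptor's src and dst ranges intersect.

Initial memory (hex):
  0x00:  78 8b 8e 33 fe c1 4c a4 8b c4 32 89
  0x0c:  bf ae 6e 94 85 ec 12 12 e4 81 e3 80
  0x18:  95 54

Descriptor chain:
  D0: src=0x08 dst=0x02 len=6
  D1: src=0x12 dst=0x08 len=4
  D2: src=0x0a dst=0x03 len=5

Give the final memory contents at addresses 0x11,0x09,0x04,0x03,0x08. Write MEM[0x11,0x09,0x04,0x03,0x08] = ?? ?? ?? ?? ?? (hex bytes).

[0] 0x08->0x02 len=6 : 8b c4 32 89 bf ae
[1] 0x12->0x08 len=4 : 12 12 e4 81
[2] 0x0a->0x03 len=5 : e4 81 bf ae 6e
query mem[0x11]=0xec, mem[0x09]=0x12, mem[0x04]=0x81, mem[0x03]=0xe4, mem[0x08]=0x12

MEM[0x11,0x09,0x04,0x03,0x08] = ec 12 81 e4 12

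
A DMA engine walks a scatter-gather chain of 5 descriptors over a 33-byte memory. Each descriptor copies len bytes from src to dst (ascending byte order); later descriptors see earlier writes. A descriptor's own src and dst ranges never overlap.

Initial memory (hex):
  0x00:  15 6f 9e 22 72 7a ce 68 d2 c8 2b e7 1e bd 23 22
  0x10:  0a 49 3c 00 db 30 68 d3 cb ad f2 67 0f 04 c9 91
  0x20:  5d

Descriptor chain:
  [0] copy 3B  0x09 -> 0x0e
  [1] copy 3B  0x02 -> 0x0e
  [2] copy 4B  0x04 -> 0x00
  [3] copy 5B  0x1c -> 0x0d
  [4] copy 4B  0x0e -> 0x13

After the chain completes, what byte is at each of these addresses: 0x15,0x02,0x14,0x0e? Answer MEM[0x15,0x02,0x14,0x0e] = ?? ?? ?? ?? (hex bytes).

D0: mem[0x0e..0x10] <- [c8 2b e7]
D1: mem[0x0e..0x10] <- [9e 22 72]
D2: mem[0x00..0x03] <- [72 7a ce 68]
D3: mem[0x0d..0x11] <- [0f 04 c9 91 5d]
D4: mem[0x13..0x16] <- [04 c9 91 5d]
query mem[0x15]=0x91, mem[0x02]=0xce, mem[0x14]=0xc9, mem[0x0e]=0x04

MEM[0x15,0x02,0x14,0x0e] = 91 ce c9 04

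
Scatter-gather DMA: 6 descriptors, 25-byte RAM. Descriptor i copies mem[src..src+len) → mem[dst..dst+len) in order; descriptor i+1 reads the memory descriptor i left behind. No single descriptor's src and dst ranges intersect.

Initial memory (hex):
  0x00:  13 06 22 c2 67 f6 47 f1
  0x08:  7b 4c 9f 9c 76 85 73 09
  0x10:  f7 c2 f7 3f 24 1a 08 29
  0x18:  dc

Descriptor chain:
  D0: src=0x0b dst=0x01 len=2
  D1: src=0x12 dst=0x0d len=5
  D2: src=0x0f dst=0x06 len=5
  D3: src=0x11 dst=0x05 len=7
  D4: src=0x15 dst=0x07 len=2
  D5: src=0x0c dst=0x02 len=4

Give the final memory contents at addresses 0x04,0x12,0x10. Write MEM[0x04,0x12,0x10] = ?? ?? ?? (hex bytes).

D0: mem[0x01..0x02] <- [9c 76]
D1: mem[0x0d..0x11] <- [f7 3f 24 1a 08]
D2: mem[0x06..0x0a] <- [24 1a 08 f7 3f]
D3: mem[0x05..0x0b] <- [08 f7 3f 24 1a 08 29]
D4: mem[0x07..0x08] <- [1a 08]
D5: mem[0x02..0x05] <- [76 f7 3f 24]
query mem[0x04]=0x3f, mem[0x12]=0xf7, mem[0x10]=0x1a

MEM[0x04,0x12,0x10] = 3f f7 1a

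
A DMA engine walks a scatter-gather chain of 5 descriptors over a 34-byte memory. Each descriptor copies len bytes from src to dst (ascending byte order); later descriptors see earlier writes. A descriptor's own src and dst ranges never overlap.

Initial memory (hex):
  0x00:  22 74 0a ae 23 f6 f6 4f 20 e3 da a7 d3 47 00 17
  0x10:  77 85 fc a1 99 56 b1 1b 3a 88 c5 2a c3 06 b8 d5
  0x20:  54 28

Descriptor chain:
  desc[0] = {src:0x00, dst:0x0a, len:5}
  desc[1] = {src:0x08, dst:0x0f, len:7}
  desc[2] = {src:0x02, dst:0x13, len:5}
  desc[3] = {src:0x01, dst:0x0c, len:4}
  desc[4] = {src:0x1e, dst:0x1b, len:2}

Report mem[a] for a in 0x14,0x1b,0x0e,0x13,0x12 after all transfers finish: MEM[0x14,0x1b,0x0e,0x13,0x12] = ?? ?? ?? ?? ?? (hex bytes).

[0] 0x00->0x0a len=5 : 22 74 0a ae 23
[1] 0x08->0x0f len=7 : 20 e3 22 74 0a ae 23
[2] 0x02->0x13 len=5 : 0a ae 23 f6 f6
[3] 0x01->0x0c len=4 : 74 0a ae 23
[4] 0x1e->0x1b len=2 : b8 d5
query mem[0x14]=0xae, mem[0x1b]=0xb8, mem[0x0e]=0xae, mem[0x13]=0x0a, mem[0x12]=0x74

MEM[0x14,0x1b,0x0e,0x13,0x12] = ae b8 ae 0a 74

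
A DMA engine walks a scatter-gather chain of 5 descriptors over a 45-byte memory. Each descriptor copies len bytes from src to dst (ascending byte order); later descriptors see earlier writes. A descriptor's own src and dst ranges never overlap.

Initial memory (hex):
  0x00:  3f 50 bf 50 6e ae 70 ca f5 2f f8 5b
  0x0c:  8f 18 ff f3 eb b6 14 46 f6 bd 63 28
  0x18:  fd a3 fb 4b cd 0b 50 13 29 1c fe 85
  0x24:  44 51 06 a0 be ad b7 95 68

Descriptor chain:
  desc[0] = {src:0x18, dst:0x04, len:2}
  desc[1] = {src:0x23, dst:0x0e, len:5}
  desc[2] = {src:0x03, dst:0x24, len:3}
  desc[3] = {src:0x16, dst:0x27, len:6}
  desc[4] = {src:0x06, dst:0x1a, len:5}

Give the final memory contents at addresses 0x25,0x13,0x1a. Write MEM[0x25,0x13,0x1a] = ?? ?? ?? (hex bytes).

[0] 0x18->0x04 len=2 : fd a3
[1] 0x23->0x0e len=5 : 85 44 51 06 a0
[2] 0x03->0x24 len=3 : 50 fd a3
[3] 0x16->0x27 len=6 : 63 28 fd a3 fb 4b
[4] 0x06->0x1a len=5 : 70 ca f5 2f f8
query mem[0x25]=0xfd, mem[0x13]=0x46, mem[0x1a]=0x70

MEM[0x25,0x13,0x1a] = fd 46 70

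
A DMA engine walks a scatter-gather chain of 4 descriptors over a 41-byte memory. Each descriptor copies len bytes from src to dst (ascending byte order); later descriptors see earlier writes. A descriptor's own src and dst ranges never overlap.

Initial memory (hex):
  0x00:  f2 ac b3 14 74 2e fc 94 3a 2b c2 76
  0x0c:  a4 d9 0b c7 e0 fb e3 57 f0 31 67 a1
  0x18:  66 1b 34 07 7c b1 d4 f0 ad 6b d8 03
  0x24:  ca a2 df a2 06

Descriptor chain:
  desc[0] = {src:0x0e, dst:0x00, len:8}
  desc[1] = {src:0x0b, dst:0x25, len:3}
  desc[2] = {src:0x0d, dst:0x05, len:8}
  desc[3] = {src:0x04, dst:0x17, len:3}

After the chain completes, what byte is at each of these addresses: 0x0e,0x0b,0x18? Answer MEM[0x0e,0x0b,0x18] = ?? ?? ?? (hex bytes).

MEM[0x0e,0x0b,0x18] = 0b 57 d9

  after D0: wrote 8B at 0x00 = 0bc7e0fbe357f031
  after D1: wrote 3B at 0x25 = 76a4d9
  after D2: wrote 8B at 0x05 = d90bc7e0fbe357f0
  after D3: wrote 3B at 0x17 = e3d90b
query mem[0x0e]=0x0b, mem[0x0b]=0x57, mem[0x18]=0xd9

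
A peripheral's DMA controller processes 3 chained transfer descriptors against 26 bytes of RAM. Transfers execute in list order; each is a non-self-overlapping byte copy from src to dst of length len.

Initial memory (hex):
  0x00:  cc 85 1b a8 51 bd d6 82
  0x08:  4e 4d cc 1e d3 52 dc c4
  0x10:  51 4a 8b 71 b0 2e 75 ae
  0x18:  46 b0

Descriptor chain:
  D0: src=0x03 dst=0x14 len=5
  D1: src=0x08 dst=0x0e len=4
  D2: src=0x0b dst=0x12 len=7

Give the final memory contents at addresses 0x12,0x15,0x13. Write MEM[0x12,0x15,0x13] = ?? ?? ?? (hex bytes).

  after D0: wrote 5B at 0x14 = a851bdd682
  after D1: wrote 4B at 0x0e = 4e4dcc1e
  after D2: wrote 7B at 0x12 = 1ed3524e4dcc1e
query mem[0x12]=0x1e, mem[0x15]=0x4e, mem[0x13]=0xd3

MEM[0x12,0x15,0x13] = 1e 4e d3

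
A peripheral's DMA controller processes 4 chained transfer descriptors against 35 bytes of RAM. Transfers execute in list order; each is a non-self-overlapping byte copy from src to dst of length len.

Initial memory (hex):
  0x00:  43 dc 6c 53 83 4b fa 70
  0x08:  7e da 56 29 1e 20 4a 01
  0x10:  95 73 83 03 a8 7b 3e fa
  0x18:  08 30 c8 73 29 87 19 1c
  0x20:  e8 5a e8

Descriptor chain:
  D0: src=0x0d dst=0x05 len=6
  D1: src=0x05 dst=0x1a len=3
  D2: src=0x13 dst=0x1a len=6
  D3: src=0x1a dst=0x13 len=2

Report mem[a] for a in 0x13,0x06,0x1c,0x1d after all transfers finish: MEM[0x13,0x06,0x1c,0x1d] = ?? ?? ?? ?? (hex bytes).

[0] 0x0d->0x05 len=6 : 20 4a 01 95 73 83
[1] 0x05->0x1a len=3 : 20 4a 01
[2] 0x13->0x1a len=6 : 03 a8 7b 3e fa 08
[3] 0x1a->0x13 len=2 : 03 a8
query mem[0x13]=0x03, mem[0x06]=0x4a, mem[0x1c]=0x7b, mem[0x1d]=0x3e

MEM[0x13,0x06,0x1c,0x1d] = 03 4a 7b 3e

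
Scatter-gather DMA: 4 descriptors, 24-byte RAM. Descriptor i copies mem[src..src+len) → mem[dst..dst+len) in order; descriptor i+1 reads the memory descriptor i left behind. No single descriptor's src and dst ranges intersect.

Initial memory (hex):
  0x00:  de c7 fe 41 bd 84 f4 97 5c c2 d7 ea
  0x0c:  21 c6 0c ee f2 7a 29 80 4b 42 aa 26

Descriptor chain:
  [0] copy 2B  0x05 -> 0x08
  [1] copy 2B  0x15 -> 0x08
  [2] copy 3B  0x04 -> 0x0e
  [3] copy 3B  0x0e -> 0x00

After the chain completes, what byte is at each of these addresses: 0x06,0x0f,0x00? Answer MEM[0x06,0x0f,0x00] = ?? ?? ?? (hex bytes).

MEM[0x06,0x0f,0x00] = f4 84 bd

[0] 0x05->0x08 len=2 : 84 f4
[1] 0x15->0x08 len=2 : 42 aa
[2] 0x04->0x0e len=3 : bd 84 f4
[3] 0x0e->0x00 len=3 : bd 84 f4
query mem[0x06]=0xf4, mem[0x0f]=0x84, mem[0x00]=0xbd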